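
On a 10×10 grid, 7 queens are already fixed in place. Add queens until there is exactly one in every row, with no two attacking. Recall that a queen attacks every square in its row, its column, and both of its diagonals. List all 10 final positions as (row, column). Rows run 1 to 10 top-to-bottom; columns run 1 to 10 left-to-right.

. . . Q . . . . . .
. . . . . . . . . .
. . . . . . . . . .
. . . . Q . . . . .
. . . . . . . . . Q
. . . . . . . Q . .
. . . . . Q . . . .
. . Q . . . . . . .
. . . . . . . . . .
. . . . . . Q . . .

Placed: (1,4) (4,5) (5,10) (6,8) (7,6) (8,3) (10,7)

Row 2: attacked by (1,4)→{3,4,5}; (4,5)→{3,5,7}; (5,10)→{7,10}; (6,8)→{4,8}; (7,6)→{1,6}; (8,3)→{3,9}; (10,7)→{7}. Safe: 2. Place at column 2.
Row 3: attacked by (1,4)→{2,4,6}; (2,2)→{1,2,3}; (4,5)→{4,5,6}; (5,10)→{8,10}; (6,8)→{5,8}; (7,6)→{2,6,10}; (8,3)→{3,8}; (10,7)→{7}. Safe: 9. Place at column 9.
Row 9: attacked by (1,4)→{4}; (2,2)→{2,9}; (3,9)→{3,9}; (4,5)→{5,10}; (5,10)→{6,10}; (6,8)→{5,8}; (7,6)→{4,6,8}; (8,3)→{2,3,4}; (10,7)→{6,7,8}. Safe: 1. Place at column 1.
Columns [4, 2, 9, 5, 10, 8, 6, 3, 1, 7], r−c [-3, 0, -6, -1, -5, -2, 1, 5, 8, 3], r+c [5, 4, 12, 9, 15, 14, 13, 11, 10, 17] are all distinct, so no two queens attack.

(1,4) (2,2) (3,9) (4,5) (5,10) (6,8) (7,6) (8,3) (9,1) (10,7)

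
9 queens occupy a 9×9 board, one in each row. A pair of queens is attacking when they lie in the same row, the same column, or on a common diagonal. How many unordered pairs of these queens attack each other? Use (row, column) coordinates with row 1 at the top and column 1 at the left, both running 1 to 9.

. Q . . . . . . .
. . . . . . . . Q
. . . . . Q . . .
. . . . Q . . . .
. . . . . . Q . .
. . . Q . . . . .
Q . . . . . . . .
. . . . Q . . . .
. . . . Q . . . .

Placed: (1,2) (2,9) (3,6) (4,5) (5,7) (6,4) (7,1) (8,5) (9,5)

Same column: (4,5)–(8,5) (column 5); (4,5)–(9,5) (column 5); (8,5)–(9,5) (column 5).
Same diagonal: (1,2)–(4,5) (|1−4| = |2−5| = 3); (3,6)–(4,5) (|3−4| = |6−5| = 1).
Total attacking pairs: 5.

5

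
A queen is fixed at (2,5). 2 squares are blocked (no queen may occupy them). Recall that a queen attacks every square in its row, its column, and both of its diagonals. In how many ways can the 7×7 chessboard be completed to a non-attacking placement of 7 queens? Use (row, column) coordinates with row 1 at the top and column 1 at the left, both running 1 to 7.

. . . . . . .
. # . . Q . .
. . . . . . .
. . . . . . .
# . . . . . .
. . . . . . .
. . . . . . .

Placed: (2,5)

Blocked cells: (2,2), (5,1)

5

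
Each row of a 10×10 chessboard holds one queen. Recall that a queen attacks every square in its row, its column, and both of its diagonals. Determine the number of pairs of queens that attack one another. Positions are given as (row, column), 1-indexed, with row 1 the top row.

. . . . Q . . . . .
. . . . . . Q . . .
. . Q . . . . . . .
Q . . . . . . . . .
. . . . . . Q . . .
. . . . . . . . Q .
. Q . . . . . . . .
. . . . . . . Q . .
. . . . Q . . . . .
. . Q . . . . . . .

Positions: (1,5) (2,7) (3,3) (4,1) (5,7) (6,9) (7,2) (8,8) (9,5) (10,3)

6

Same column: (1,5)–(9,5) (column 5); (2,7)–(5,7) (column 7); (3,3)–(10,3) (column 3).
Same diagonal: (1,5)–(3,3) (|1−3| = |5−3| = 2); (2,7)–(7,2) (|2−7| = |7−2| = 5); (3,3)–(8,8) (|3−8| = |3−8| = 5).
Total attacking pairs: 6.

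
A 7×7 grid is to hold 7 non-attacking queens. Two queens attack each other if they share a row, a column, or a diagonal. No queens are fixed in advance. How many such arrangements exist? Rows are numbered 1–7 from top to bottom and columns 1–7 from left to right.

40

Branch on row 1: col 1 → 4; col 2 → 7; col 3 → 6; col 4 → 6; col 5 → 6; col 6 → 7; col 7 → 4.
Sum: 4 + 7 + 6 + 6 + 6 + 7 + 4 = 40.
(This is the classic 7-queens count.)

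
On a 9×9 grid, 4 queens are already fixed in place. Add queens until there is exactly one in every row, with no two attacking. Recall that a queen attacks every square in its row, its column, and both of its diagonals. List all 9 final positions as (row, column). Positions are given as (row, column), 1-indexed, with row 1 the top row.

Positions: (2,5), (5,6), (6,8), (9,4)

Row 1: attacked by (2,5)→{4,5,6}; (5,6)→{2,6}; (6,8)→{3,8}; (9,4)→{4}. Safe: 1, 7, 9. Place at column 1.
Row 3: attacked by (1,1)→{1,3}; (2,5)→{4,5,6}; (5,6)→{4,6,8}; (6,8)→{5,8}; (9,4)→{4}. Safe: 2, 7, 9. Place at column 9.
Row 4: attacked by (1,1)→{1,4}; (2,5)→{3,5,7}; (3,9)→{8,9}; (5,6)→{5,6,7}; (6,8)→{6,8}; (9,4)→{4,9}. Safe: 2. Place at column 2.
Row 7: attacked by (1,1)→{1,7}; (2,5)→{5}; (3,9)→{5,9}; (4,2)→{2,5}; (5,6)→{4,6,8}; (6,8)→{7,8,9}; (9,4)→{2,4,6}. Safe: 3. Place at column 3.
Row 8: attacked by (1,1)→{1,8}; (2,5)→{5}; (3,9)→{4,9}; (4,2)→{2,6}; (5,6)→{3,6,9}; (6,8)→{6,8}; (7,3)→{2,3,4}; (9,4)→{3,4,5}. Safe: 7. Place at column 7.
Columns [1, 5, 9, 2, 6, 8, 3, 7, 4], r−c [0, -3, -6, 2, -1, -2, 4, 1, 5], r+c [2, 7, 12, 6, 11, 14, 10, 15, 13] are all distinct, so no two queens attack.

(1,1) (2,5) (3,9) (4,2) (5,6) (6,8) (7,3) (8,7) (9,4)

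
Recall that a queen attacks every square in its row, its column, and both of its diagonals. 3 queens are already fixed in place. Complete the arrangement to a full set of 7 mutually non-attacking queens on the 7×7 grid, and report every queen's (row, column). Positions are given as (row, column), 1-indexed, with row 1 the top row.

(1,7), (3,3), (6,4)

(1,7) (2,5) (3,3) (4,1) (5,6) (6,4) (7,2)

Row 2: attacked by (1,7)→{6,7}; (3,3)→{2,3,4}; (6,4)→{4}. Safe: 1, 5. Place at column 5.
Row 4: attacked by (1,7)→{4,7}; (2,5)→{3,5,7}; (3,3)→{2,3,4}; (6,4)→{2,4,6}. Safe: 1. Place at column 1.
Row 5: attacked by (1,7)→{3,7}; (2,5)→{2,5}; (3,3)→{1,3,5}; (4,1)→{1,2}; (6,4)→{3,4,5}. Safe: 6. Place at column 6.
Row 7: attacked by (1,7)→{1,7}; (2,5)→{5}; (3,3)→{3,7}; (4,1)→{1,4}; (5,6)→{4,6}; (6,4)→{3,4,5}. Safe: 2. Place at column 2.
Columns [7, 5, 3, 1, 6, 4, 2], r−c [-6, -3, 0, 3, -1, 2, 5], r+c [8, 7, 6, 5, 11, 10, 9] are all distinct, so no two queens attack.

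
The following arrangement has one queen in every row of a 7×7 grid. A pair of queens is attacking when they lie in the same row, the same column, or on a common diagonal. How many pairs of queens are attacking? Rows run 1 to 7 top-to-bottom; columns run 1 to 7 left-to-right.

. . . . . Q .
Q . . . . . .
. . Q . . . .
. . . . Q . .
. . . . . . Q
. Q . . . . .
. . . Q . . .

All columns are distinct and no two queens satisfy |Δrow| = |Δcol|, so no pair attacks.

0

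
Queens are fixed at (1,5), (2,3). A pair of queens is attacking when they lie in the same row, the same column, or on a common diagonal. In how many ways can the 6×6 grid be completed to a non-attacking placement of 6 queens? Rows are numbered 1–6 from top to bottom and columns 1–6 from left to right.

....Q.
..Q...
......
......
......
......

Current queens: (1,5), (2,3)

Branch on row 3: col 1 → 1; col 6 → 0.
Sum: 1 + 0 = 1.

1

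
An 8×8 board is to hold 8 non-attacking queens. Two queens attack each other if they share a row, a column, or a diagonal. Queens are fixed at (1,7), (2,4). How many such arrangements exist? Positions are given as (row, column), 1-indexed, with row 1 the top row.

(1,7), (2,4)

2

Branch on row 3: col 1 → 0; col 2 → 2; col 6 → 0; col 8 → 0.
Sum: 0 + 2 + 0 + 0 = 2.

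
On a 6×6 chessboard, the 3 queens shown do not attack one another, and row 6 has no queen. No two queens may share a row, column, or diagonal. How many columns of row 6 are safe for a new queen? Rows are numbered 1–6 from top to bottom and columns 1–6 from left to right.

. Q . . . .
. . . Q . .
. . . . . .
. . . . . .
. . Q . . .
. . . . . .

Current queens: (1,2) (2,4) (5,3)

(1,2) attacks row 6 at column 2.
(2,4) attacks row 6 at column 4.
(5,3) attacks row 6 at column 3 and diagonals 2, 4.
Attacked columns: {2, 3, 4}. Safe: {1, 5, 6}.

3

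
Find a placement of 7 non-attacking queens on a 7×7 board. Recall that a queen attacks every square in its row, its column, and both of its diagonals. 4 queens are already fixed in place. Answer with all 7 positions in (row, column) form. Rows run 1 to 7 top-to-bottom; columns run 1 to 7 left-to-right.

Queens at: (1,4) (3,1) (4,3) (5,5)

Row 2: attacked by (1,4)→{3,4,5}; (3,1)→{1,2}; (4,3)→{1,3,5}; (5,5)→{2,5}. Safe: 6, 7. Place at column 6.
Row 6: attacked by (1,4)→{4}; (2,6)→{2,6}; (3,1)→{1,4}; (4,3)→{1,3,5}; (5,5)→{4,5,6}. Safe: 7. Place at column 7.
Row 7: attacked by (1,4)→{4}; (2,6)→{1,6}; (3,1)→{1,5}; (4,3)→{3,6}; (5,5)→{3,5,7}; (6,7)→{6,7}. Safe: 2. Place at column 2.
Columns [4, 6, 1, 3, 5, 7, 2], r−c [-3, -4, 2, 1, 0, -1, 5], r+c [5, 8, 4, 7, 10, 13, 9] are all distinct, so no two queens attack.

(1,4) (2,6) (3,1) (4,3) (5,5) (6,7) (7,2)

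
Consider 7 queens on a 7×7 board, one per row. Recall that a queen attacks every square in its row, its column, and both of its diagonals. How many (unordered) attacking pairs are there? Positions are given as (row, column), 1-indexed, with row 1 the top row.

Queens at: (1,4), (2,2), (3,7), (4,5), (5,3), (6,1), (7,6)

All columns are distinct and no two queens satisfy |Δrow| = |Δcol|, so no pair attacks.

0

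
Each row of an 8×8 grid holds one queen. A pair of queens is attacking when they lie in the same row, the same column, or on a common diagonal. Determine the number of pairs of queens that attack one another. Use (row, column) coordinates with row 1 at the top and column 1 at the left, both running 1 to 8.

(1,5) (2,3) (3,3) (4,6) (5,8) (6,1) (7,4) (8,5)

5

Same column: (1,5)–(8,5) (column 5); (2,3)–(3,3) (column 3).
Same diagonal: (1,5)–(3,3) (|1−3| = |5−3| = 2); (5,8)–(8,5) (|5−8| = |8−5| = 3); (7,4)–(8,5) (|7−8| = |4−5| = 1).
Total attacking pairs: 5.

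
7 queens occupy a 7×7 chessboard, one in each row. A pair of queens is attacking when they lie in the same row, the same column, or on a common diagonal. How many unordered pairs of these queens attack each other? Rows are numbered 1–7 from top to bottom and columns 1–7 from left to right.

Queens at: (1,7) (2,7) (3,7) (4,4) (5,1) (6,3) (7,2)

7

Same column: (1,7)–(2,7) (column 7); (1,7)–(3,7) (column 7); (2,7)–(3,7) (column 7).
Same diagonal: (1,7)–(4,4) (|1−4| = |7−4| = 3); (2,7)–(6,3) (|2−6| = |7−3| = 4); (2,7)–(7,2) (|2−7| = |7−2| = 5); (6,3)–(7,2) (|6−7| = |3−2| = 1).
Total attacking pairs: 7.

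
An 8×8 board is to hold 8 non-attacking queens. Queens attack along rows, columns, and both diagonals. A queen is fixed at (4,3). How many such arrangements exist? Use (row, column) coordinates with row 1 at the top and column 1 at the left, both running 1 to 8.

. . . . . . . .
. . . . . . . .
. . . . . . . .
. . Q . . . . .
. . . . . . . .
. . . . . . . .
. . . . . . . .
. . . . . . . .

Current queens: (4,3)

Branch on row 1: col 1 → 1; col 2 → 1; col 4 → 6; col 5 → 1; col 7 → 1; col 8 → 2.
Sum: 1 + 1 + 6 + 1 + 1 + 2 = 12.

12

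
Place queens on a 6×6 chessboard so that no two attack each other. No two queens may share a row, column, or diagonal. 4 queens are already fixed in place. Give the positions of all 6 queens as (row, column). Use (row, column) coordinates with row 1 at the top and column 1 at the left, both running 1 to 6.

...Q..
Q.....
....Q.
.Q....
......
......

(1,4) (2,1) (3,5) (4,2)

(1,4) (2,1) (3,5) (4,2) (5,6) (6,3)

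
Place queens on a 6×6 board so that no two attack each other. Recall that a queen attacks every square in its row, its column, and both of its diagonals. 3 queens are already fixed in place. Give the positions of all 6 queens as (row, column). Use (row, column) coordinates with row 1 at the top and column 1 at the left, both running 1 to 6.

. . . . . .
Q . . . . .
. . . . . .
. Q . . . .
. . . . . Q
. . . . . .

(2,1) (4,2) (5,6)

(1,4) (2,1) (3,5) (4,2) (5,6) (6,3)

Row 1: attacked by (2,1)→{1,2}; (4,2)→{2,5}; (5,6)→{2,6}. Safe: 3, 4. Place at column 4.
Row 3: attacked by (1,4)→{2,4,6}; (2,1)→{1,2}; (4,2)→{1,2,3}; (5,6)→{4,6}. Safe: 5. Place at column 5.
Row 6: attacked by (1,4)→{4}; (2,1)→{1,5}; (3,5)→{2,5}; (4,2)→{2,4}; (5,6)→{5,6}. Safe: 3. Place at column 3.
Columns [4, 1, 5, 2, 6, 3], r−c [-3, 1, -2, 2, -1, 3], r+c [5, 3, 8, 6, 11, 9] are all distinct, so no two queens attack.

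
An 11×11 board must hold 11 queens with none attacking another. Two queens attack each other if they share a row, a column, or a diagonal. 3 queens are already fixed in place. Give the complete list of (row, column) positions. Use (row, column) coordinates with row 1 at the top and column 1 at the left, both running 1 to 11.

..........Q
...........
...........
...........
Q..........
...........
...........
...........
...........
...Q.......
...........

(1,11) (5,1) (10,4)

(1,11) (2,3) (3,8) (4,6) (5,1) (6,9) (7,2) (8,5) (9,7) (10,4) (11,10)

Row 2: attacked by (1,11)→{10,11}; (5,1)→{1,4}; (10,4)→{4}. Safe: 2, 3, 5, 6, 7, 8, 9. Place at column 3.
Row 3: attacked by (1,11)→{9,11}; (2,3)→{2,3,4}; (5,1)→{1,3}; (10,4)→{4,11}. Safe: 5, 6, 7, 8, 10. Place at column 8.
Row 4: attacked by (1,11)→{8,11}; (2,3)→{1,3,5}; (3,8)→{7,8,9}; (5,1)→{1,2}; (10,4)→{4,10}. Safe: 6. Place at column 6.
Row 6: attacked by (1,11)→{6,11}; (2,3)→{3,7}; (3,8)→{5,8,11}; (4,6)→{4,6,8}; (5,1)→{1,2}; (10,4)→{4,8}. Safe: 9, 10. Place at column 9.
Row 7: attacked by (1,11)→{5,11}; (2,3)→{3,8}; (3,8)→{4,8}; (4,6)→{3,6,9}; (5,1)→{1,3}; (6,9)→{8,9,10}; (10,4)→{1,4,7}. Safe: 2. Place at column 2.
Row 8: attacked by (1,11)→{4,11}; (2,3)→{3,9}; (3,8)→{3,8}; (4,6)→{2,6,10}; (5,1)→{1,4}; (6,9)→{7,9,11}; (7,2)→{1,2,3}; (10,4)→{2,4,6}. Safe: 5. Place at column 5.
Row 9: attacked by (1,11)→{3,11}; (2,3)→{3,10}; (3,8)→{2,8}; (4,6)→{1,6,11}; (5,1)→{1,5}; (6,9)→{6,9}; (7,2)→{2,4}; (8,5)→{4,5,6}; (10,4)→{3,4,5}. Safe: 7. Place at column 7.
Row 11: attacked by (1,11)→{1,11}; (2,3)→{3}; (3,8)→{8}; (4,6)→{6}; (5,1)→{1,7}; (6,9)→{4,9}; (7,2)→{2,6}; (8,5)→{2,5,8}; (9,7)→{5,7,9}; (10,4)→{3,4,5}. Safe: 10. Place at column 10.
Columns [11, 3, 8, 6, 1, 9, 2, 5, 7, 4, 10], r−c [-10, -1, -5, -2, 4, -3, 5, 3, 2, 6, 1], r+c [12, 5, 11, 10, 6, 15, 9, 13, 16, 14, 21] are all distinct, so no two queens attack.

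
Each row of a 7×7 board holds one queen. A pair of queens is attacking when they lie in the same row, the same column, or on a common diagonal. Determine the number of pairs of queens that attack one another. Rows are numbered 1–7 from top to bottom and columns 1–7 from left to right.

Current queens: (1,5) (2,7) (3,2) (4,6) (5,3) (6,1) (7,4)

0

All columns are distinct and no two queens satisfy |Δrow| = |Δcol|, so no pair attacks.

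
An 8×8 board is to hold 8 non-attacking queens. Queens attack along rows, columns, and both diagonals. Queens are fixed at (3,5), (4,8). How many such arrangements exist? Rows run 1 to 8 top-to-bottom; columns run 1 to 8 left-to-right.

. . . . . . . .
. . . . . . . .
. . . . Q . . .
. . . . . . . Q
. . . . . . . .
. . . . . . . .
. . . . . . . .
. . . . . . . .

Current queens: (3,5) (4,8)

6

Branch on row 1: col 1 → 1; col 2 → 1; col 4 → 3; col 6 → 1.
Sum: 1 + 1 + 3 + 1 = 6.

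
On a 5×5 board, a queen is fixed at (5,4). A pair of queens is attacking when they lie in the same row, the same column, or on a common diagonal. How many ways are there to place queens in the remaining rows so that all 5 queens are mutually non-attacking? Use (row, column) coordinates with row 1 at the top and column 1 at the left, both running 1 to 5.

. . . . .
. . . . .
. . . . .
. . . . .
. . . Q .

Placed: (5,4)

2

Branch on row 1: col 1 → 1; col 2 → 1; col 3 → 0; col 5 → 0.
Sum: 1 + 1 + 0 + 0 = 2.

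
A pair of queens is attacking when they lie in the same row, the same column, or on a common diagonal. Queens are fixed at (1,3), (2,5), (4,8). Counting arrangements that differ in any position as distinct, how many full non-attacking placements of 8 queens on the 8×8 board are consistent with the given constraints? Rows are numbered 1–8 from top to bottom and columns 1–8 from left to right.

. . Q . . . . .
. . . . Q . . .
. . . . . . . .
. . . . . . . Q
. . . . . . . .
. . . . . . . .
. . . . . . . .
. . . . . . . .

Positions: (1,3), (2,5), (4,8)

Branch on row 3: col 2 → 2.
Sum: 2 = 2.

2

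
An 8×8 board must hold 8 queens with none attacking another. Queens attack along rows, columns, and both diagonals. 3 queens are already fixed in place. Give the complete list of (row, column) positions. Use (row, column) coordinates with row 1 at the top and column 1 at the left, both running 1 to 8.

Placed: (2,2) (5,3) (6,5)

Row 1: attacked by (2,2)→{1,2,3}; (5,3)→{3,7}; (6,5)→{5}. Safe: 4, 6, 8. Place at column 6.
Row 3: attacked by (1,6)→{4,6,8}; (2,2)→{1,2,3}; (5,3)→{1,3,5}; (6,5)→{2,5,8}. Safe: 7. Place at column 7.
Row 4: attacked by (1,6)→{3,6}; (2,2)→{2,4}; (3,7)→{6,7,8}; (5,3)→{2,3,4}; (6,5)→{3,5,7}. Safe: 1. Place at column 1.
Row 7: attacked by (1,6)→{6}; (2,2)→{2,7}; (3,7)→{3,7}; (4,1)→{1,4}; (5,3)→{1,3,5}; (6,5)→{4,5,6}. Safe: 8. Place at column 8.
Row 8: attacked by (1,6)→{6}; (2,2)→{2,8}; (3,7)→{2,7}; (4,1)→{1,5}; (5,3)→{3,6}; (6,5)→{3,5,7}; (7,8)→{7,8}. Safe: 4. Place at column 4.
Columns [6, 2, 7, 1, 3, 5, 8, 4], r−c [-5, 0, -4, 3, 2, 1, -1, 4], r+c [7, 4, 10, 5, 8, 11, 15, 12] are all distinct, so no two queens attack.

(1,6) (2,2) (3,7) (4,1) (5,3) (6,5) (7,8) (8,4)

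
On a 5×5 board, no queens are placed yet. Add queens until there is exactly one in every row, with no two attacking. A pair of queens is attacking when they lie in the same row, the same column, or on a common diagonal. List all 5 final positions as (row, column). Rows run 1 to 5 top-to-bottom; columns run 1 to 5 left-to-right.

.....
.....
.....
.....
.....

(1,4) (2,2) (3,5) (4,3) (5,1)

Row 1: Safe: 1, 2, 3, 4, 5. Place at column 4.
Row 2: attacked by (1,4)→{3,4,5}. Safe: 1, 2. Place at column 2.
Row 3: attacked by (1,4)→{2,4}; (2,2)→{1,2,3}. Safe: 5. Place at column 5.
Row 4: attacked by (1,4)→{1,4}; (2,2)→{2,4}; (3,5)→{4,5}. Safe: 3. Place at column 3.
Row 5: attacked by (1,4)→{4}; (2,2)→{2,5}; (3,5)→{3,5}; (4,3)→{2,3,4}. Safe: 1. Place at column 1.
Columns [4, 2, 5, 3, 1], r−c [-3, 0, -2, 1, 4], r+c [5, 4, 8, 7, 6] are all distinct, so no two queens attack.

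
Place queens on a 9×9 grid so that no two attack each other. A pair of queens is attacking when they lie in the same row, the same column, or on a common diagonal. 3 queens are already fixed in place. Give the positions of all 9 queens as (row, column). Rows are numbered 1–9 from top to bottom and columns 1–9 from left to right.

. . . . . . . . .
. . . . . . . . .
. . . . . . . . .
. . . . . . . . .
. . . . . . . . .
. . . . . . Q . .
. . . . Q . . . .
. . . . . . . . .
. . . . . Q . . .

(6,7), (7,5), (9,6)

Row 1: attacked by (6,7)→{2,7}; (7,5)→{5}; (9,6)→{6}. Safe: 1, 3, 4, 8, 9. Place at column 3.
Row 2: attacked by (1,3)→{2,3,4}; (6,7)→{3,7}; (7,5)→{5}; (9,6)→{6}. Safe: 1, 8, 9. Place at column 1.
Row 3: attacked by (1,3)→{1,3,5}; (2,1)→{1,2}; (6,7)→{4,7}; (7,5)→{1,5,9}; (9,6)→{6}. Safe: 8. Place at column 8.
Row 4: attacked by (1,3)→{3,6}; (2,1)→{1,3}; (3,8)→{7,8,9}; (6,7)→{5,7,9}; (7,5)→{2,5,8}; (9,6)→{1,6}. Safe: 4. Place at column 4.
Row 5: attacked by (1,3)→{3,7}; (2,1)→{1,4}; (3,8)→{6,8}; (4,4)→{3,4,5}; (6,7)→{6,7,8}; (7,5)→{3,5,7}; (9,6)→{2,6}. Safe: 9. Place at column 9.
Row 8: attacked by (1,3)→{3}; (2,1)→{1,7}; (3,8)→{3,8}; (4,4)→{4,8}; (5,9)→{6,9}; (6,7)→{5,7,9}; (7,5)→{4,5,6}; (9,6)→{5,6,7}. Safe: 2. Place at column 2.
Columns [3, 1, 8, 4, 9, 7, 5, 2, 6], r−c [-2, 1, -5, 0, -4, -1, 2, 6, 3], r+c [4, 3, 11, 8, 14, 13, 12, 10, 15] are all distinct, so no two queens attack.

(1,3) (2,1) (3,8) (4,4) (5,9) (6,7) (7,5) (8,2) (9,6)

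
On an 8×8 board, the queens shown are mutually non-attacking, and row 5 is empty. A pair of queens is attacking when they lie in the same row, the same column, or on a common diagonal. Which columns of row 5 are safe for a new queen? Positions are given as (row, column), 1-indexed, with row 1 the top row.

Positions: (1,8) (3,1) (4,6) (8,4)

columns 2

(1,8) attacks row 5 at column 8 and diagonals 4.
(3,1) attacks row 5 at column 1 and diagonals 3.
(4,6) attacks row 5 at column 6 and diagonals 5, 7.
(8,4) attacks row 5 at column 4 and diagonals 1, 7.
Attacked columns: {1, 3, 4, 5, 6, 7, 8}. Safe: {2}.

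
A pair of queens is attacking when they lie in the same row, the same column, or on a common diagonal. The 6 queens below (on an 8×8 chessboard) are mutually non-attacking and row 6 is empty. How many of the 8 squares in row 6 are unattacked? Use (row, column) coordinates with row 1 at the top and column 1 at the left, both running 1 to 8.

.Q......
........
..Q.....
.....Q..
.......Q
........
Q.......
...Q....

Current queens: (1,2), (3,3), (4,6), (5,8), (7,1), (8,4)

(1,2) attacks row 6 at column 2 and diagonals 7.
(3,3) attacks row 6 at column 3 and diagonals 6.
(4,6) attacks row 6 at column 6 and diagonals 4, 8.
(5,8) attacks row 6 at column 8 and diagonals 7.
(7,1) attacks row 6 at column 1 and diagonals 2.
(8,4) attacks row 6 at column 4 and diagonals 2, 6.
Attacked columns: {1, 2, 3, 4, 6, 7, 8}. Safe: {5}.

1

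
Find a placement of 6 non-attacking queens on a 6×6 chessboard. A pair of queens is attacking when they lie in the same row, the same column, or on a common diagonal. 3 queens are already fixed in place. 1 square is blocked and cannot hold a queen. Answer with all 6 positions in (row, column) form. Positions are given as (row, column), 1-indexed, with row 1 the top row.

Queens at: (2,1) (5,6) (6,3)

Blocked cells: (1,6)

Row 1: attacked by (2,1)→{1,2}; (5,6)→{2,6}; (6,3)→{3}. Blocked: 6. Safe: 4, 5. Place at column 4.
Row 3: attacked by (1,4)→{2,4,6}; (2,1)→{1,2}; (5,6)→{4,6}; (6,3)→{3,6}. Safe: 5. Place at column 5.
Row 4: attacked by (1,4)→{1,4}; (2,1)→{1,3}; (3,5)→{4,5,6}; (5,6)→{5,6}; (6,3)→{1,3,5}. Safe: 2. Place at column 2.
Columns [4, 1, 5, 2, 6, 3], r−c [-3, 1, -2, 2, -1, 3], r+c [5, 3, 8, 6, 11, 9] are all distinct, so no two queens attack.

(1,4) (2,1) (3,5) (4,2) (5,6) (6,3)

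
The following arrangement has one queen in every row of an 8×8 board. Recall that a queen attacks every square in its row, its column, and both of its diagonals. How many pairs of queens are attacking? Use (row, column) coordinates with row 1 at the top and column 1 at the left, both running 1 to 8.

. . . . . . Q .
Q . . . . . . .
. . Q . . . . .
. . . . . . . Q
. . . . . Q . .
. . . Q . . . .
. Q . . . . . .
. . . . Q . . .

All columns are distinct and no two queens satisfy |Δrow| = |Δcol|, so no pair attacks.

0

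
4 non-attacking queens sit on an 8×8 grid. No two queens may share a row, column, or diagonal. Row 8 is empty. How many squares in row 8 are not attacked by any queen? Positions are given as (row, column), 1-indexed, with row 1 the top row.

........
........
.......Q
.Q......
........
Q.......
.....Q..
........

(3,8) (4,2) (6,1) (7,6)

1

(3,8) attacks row 8 at column 8 and diagonals 3.
(4,2) attacks row 8 at column 2 and diagonals 6.
(6,1) attacks row 8 at column 1 and diagonals 3.
(7,6) attacks row 8 at column 6 and diagonals 5, 7.
Attacked columns: {1, 2, 3, 5, 6, 7, 8}. Safe: {4}.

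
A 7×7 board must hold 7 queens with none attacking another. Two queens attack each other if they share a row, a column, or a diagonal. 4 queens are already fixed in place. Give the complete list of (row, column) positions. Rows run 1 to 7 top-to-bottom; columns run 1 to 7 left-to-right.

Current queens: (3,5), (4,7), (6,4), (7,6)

(1,1) (2,3) (3,5) (4,7) (5,2) (6,4) (7,6)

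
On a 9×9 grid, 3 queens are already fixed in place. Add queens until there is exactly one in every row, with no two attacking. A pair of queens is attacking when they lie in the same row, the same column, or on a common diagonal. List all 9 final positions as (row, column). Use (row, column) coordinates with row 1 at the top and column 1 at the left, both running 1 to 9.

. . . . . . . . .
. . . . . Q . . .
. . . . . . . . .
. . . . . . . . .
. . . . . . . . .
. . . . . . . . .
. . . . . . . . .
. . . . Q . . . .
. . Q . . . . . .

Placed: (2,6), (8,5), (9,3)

(1,8) (2,6) (3,2) (4,7) (5,1) (6,4) (7,9) (8,5) (9,3)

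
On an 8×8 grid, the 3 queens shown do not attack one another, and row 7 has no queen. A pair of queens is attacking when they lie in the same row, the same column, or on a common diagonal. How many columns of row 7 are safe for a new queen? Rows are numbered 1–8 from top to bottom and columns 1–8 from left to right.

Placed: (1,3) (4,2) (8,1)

(1,3) attacks row 7 at column 3.
(4,2) attacks row 7 at column 2 and diagonals 5.
(8,1) attacks row 7 at column 1 and diagonals 2.
Attacked columns: {1, 2, 3, 5}. Safe: {4, 6, 7, 8}.

4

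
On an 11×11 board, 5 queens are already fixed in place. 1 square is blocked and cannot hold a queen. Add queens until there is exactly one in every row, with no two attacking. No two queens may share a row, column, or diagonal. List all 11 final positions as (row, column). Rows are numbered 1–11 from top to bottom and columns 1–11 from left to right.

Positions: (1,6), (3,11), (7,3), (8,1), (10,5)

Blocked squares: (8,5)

(1,6) (2,9) (3,11) (4,4) (5,7) (6,10) (7,3) (8,1) (9,8) (10,5) (11,2)

Row 2: attacked by (1,6)→{5,6,7}; (3,11)→{10,11}; (7,3)→{3,8}; (8,1)→{1,7}; (10,5)→{5}. Safe: 2, 4, 9. Place at column 9.
Row 4: attacked by (1,6)→{3,6,9}; (2,9)→{7,9,11}; (3,11)→{10,11}; (7,3)→{3,6}; (8,1)→{1,5}; (10,5)→{5,11}. Safe: 2, 4, 8. Place at column 4.
Row 5: attacked by (1,6)→{2,6,10}; (2,9)→{6,9}; (3,11)→{9,11}; (4,4)→{3,4,5}; (7,3)→{1,3,5}; (8,1)→{1,4}; (10,5)→{5,10}. Safe: 7, 8. Place at column 7.
Row 6: attacked by (1,6)→{1,6,11}; (2,9)→{5,9}; (3,11)→{8,11}; (4,4)→{2,4,6}; (5,7)→{6,7,8}; (7,3)→{2,3,4}; (8,1)→{1,3}; (10,5)→{1,5,9}. Safe: 10. Place at column 10.
Row 9: attacked by (1,6)→{6}; (2,9)→{2,9}; (3,11)→{5,11}; (4,4)→{4,9}; (5,7)→{3,7,11}; (6,10)→{7,10}; (7,3)→{1,3,5}; (8,1)→{1,2}; (10,5)→{4,5,6}. Safe: 8. Place at column 8.
Row 11: attacked by (1,6)→{6}; (2,9)→{9}; (3,11)→{3,11}; (4,4)→{4,11}; (5,7)→{1,7}; (6,10)→{5,10}; (7,3)→{3,7}; (8,1)→{1,4}; (9,8)→{6,8,10}; (10,5)→{4,5,6}. Safe: 2. Place at column 2.
Columns [6, 9, 11, 4, 7, 10, 3, 1, 8, 5, 2], r−c [-5, -7, -8, 0, -2, -4, 4, 7, 1, 5, 9], r+c [7, 11, 14, 8, 12, 16, 10, 9, 17, 15, 13] are all distinct, so no two queens attack.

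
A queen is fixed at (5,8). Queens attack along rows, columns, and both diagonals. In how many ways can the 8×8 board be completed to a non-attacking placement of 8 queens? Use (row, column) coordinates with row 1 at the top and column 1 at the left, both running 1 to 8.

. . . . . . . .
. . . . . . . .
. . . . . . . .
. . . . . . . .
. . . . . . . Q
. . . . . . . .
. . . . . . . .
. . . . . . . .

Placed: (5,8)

18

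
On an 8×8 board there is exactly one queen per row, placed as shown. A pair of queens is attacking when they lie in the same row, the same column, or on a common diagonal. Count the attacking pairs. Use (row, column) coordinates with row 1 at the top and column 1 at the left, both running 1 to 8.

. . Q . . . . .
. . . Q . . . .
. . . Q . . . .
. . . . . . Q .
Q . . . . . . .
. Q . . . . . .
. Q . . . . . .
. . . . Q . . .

Same column: (2,4)–(3,4) (column 4); (6,2)–(7,2) (column 2).
Same diagonal: (1,3)–(2,4) (|1−2| = |3−4| = 1); (2,4)–(5,1) (|2−5| = |4−1| = 3); (5,1)–(6,2) (|5−6| = |1−2| = 1).
Total attacking pairs: 5.

5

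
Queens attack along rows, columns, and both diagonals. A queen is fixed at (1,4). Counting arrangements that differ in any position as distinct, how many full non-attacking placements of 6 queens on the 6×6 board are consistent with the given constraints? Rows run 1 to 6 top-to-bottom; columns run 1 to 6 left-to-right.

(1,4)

1

Branch on row 2: col 1 → 1; col 2 → 0; col 6 → 0.
Sum: 1 + 0 + 0 = 1.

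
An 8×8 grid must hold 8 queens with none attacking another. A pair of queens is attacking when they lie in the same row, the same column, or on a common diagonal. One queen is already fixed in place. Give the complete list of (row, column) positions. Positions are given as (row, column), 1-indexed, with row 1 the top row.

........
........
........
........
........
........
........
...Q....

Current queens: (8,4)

Row 1: attacked by (8,4)→{4}. Safe: 1, 2, 3, 5, 6, 7, 8. Place at column 8.
Row 2: attacked by (1,8)→{7,8}; (8,4)→{4}. Safe: 1, 2, 3, 5, 6. Place at column 3.
Row 3: attacked by (1,8)→{6,8}; (2,3)→{2,3,4}; (8,4)→{4}. Safe: 1, 5, 7. Place at column 1.
Row 4: attacked by (1,8)→{5,8}; (2,3)→{1,3,5}; (3,1)→{1,2}; (8,4)→{4,8}. Safe: 6, 7. Place at column 6.
Row 5: attacked by (1,8)→{4,8}; (2,3)→{3,6}; (3,1)→{1,3}; (4,6)→{5,6,7}; (8,4)→{1,4,7}. Safe: 2. Place at column 2.
Row 6: attacked by (1,8)→{3,8}; (2,3)→{3,7}; (3,1)→{1,4}; (4,6)→{4,6,8}; (5,2)→{1,2,3}; (8,4)→{2,4,6}. Safe: 5. Place at column 5.
Row 7: attacked by (1,8)→{2,8}; (2,3)→{3,8}; (3,1)→{1,5}; (4,6)→{3,6}; (5,2)→{2,4}; (6,5)→{4,5,6}; (8,4)→{3,4,5}. Safe: 7. Place at column 7.
Columns [8, 3, 1, 6, 2, 5, 7, 4], r−c [-7, -1, 2, -2, 3, 1, 0, 4], r+c [9, 5, 4, 10, 7, 11, 14, 12] are all distinct, so no two queens attack.

(1,8) (2,3) (3,1) (4,6) (5,2) (6,5) (7,7) (8,4)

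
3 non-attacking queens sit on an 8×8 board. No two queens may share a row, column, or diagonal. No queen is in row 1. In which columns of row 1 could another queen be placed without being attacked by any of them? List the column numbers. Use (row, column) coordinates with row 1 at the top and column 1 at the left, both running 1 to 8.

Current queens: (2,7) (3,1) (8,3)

columns 2, 4, 5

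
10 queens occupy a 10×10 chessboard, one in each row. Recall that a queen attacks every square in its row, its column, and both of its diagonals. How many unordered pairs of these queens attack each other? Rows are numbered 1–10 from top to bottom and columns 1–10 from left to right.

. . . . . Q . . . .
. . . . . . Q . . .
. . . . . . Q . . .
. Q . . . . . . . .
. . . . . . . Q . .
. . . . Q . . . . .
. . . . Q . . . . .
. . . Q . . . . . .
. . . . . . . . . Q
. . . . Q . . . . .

7

Same column: (2,7)–(3,7) (column 7); (6,5)–(7,5) (column 5); (6,5)–(10,5) (column 5); (7,5)–(10,5) (column 5).
Same diagonal: (1,6)–(2,7) (|1−2| = |6−7| = 1); (4,2)–(7,5) (|4−7| = |2−5| = 3); (7,5)–(8,4) (|7−8| = |5−4| = 1).
Total attacking pairs: 7.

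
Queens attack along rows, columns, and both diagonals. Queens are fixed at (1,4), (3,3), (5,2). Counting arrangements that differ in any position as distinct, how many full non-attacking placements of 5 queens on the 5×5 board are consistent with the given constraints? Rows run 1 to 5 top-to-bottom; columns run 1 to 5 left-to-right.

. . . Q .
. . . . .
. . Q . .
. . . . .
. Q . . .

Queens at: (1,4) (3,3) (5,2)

1

Branch on row 2: col 1 → 1.
Sum: 1 = 1.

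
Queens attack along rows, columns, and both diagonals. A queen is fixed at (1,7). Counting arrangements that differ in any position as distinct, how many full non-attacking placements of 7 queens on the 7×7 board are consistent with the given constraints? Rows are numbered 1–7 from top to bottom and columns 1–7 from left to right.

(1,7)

Branch on row 2: col 1 → 0; col 2 → 1; col 3 → 1; col 4 → 1; col 5 → 1.
Sum: 0 + 1 + 1 + 1 + 1 = 4.

4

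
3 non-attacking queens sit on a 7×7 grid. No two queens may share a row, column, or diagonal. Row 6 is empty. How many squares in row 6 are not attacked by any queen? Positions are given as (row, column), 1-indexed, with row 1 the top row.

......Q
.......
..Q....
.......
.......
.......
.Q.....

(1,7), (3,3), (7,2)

2

(1,7) attacks row 6 at column 7 and diagonals 2.
(3,3) attacks row 6 at column 3 and diagonals 6.
(7,2) attacks row 6 at column 2 and diagonals 1, 3.
Attacked columns: {1, 2, 3, 6, 7}. Safe: {4, 5}.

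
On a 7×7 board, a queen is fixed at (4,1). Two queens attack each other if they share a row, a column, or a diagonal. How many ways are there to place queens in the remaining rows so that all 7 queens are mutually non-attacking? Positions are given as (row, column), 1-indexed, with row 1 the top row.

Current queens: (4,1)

Branch on row 1: col 2 → 2; col 3 → 1; col 5 → 0; col 6 → 2; col 7 → 1.
Sum: 2 + 1 + 0 + 2 + 1 = 6.

6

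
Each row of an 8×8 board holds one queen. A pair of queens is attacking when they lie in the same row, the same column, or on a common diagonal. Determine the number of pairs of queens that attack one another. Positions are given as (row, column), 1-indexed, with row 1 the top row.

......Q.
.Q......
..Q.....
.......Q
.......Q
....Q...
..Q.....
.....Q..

Same column: (3,3)–(7,3) (column 3); (4,8)–(5,8) (column 8).
Same diagonal: (2,2)–(3,3) (|2−3| = |2−3| = 1).
Total attacking pairs: 3.

3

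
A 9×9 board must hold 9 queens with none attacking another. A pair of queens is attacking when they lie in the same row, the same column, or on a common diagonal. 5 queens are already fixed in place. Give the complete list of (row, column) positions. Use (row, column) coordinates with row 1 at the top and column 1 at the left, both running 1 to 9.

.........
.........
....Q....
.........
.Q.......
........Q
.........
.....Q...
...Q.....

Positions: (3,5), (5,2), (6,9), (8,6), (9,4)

(1,1) (2,7) (3,5) (4,8) (5,2) (6,9) (7,3) (8,6) (9,4)

Row 1: attacked by (3,5)→{3,5,7}; (5,2)→{2,6}; (6,9)→{4,9}; (8,6)→{6}; (9,4)→{4}. Safe: 1, 8. Place at column 1.
Row 2: attacked by (1,1)→{1,2}; (3,5)→{4,5,6}; (5,2)→{2,5}; (6,9)→{5,9}; (8,6)→{6}; (9,4)→{4}. Safe: 3, 7, 8. Place at column 7.
Row 4: attacked by (1,1)→{1,4}; (2,7)→{5,7,9}; (3,5)→{4,5,6}; (5,2)→{1,2,3}; (6,9)→{7,9}; (8,6)→{2,6}; (9,4)→{4,9}. Safe: 8. Place at column 8.
Row 7: attacked by (1,1)→{1,7}; (2,7)→{2,7}; (3,5)→{1,5,9}; (4,8)→{5,8}; (5,2)→{2,4}; (6,9)→{8,9}; (8,6)→{5,6,7}; (9,4)→{2,4,6}. Safe: 3. Place at column 3.
Columns [1, 7, 5, 8, 2, 9, 3, 6, 4], r−c [0, -5, -2, -4, 3, -3, 4, 2, 5], r+c [2, 9, 8, 12, 7, 15, 10, 14, 13] are all distinct, so no two queens attack.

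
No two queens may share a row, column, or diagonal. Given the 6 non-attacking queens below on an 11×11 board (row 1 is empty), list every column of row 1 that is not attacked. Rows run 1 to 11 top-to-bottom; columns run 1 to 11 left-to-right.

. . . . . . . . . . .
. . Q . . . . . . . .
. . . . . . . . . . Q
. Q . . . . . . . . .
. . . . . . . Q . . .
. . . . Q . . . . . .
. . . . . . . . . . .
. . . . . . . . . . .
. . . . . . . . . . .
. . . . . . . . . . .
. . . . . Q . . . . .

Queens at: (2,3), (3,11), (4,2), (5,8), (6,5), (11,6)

(2,3) attacks row 1 at column 3 and diagonals 2, 4.
(3,11) attacks row 1 at column 11 and diagonals 9.
(4,2) attacks row 1 at column 2 and diagonals 5.
(5,8) attacks row 1 at column 8 and diagonals 4.
(6,5) attacks row 1 at column 5 and diagonals 10.
(11,6) attacks row 1 at column 6.
Attacked columns: {2, 3, 4, 5, 6, 8, 9, 10, 11}. Safe: {1, 7}.

columns 1, 7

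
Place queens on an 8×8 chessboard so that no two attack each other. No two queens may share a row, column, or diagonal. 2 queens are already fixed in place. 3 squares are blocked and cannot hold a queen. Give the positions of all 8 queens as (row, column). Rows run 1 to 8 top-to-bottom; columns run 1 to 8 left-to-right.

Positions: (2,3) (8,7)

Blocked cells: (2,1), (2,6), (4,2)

(1,5) (2,3) (3,1) (4,6) (5,8) (6,2) (7,4) (8,7)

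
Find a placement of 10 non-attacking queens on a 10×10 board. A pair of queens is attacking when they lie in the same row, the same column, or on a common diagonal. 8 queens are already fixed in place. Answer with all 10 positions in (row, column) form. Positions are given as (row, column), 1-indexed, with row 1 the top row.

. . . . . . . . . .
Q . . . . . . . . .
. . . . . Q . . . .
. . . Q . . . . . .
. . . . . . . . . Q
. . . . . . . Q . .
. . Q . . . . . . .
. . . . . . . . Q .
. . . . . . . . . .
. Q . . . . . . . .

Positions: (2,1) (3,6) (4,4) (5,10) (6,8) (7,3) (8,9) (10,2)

(1,5) (2,1) (3,6) (4,4) (5,10) (6,8) (7,3) (8,9) (9,7) (10,2)

Row 1: attacked by (2,1)→{1,2}; (3,6)→{4,6,8}; (4,4)→{1,4,7}; (5,10)→{6,10}; (6,8)→{3,8}; (7,3)→{3,9}; (8,9)→{2,9}; (10,2)→{2}. Safe: 5. Place at column 5.
Row 9: attacked by (1,5)→{5}; (2,1)→{1,8}; (3,6)→{6}; (4,4)→{4,9}; (5,10)→{6,10}; (6,8)→{5,8}; (7,3)→{1,3,5}; (8,9)→{8,9,10}; (10,2)→{1,2,3}. Safe: 7. Place at column 7.
Columns [5, 1, 6, 4, 10, 8, 3, 9, 7, 2], r−c [-4, 1, -3, 0, -5, -2, 4, -1, 2, 8], r+c [6, 3, 9, 8, 15, 14, 10, 17, 16, 12] are all distinct, so no two queens attack.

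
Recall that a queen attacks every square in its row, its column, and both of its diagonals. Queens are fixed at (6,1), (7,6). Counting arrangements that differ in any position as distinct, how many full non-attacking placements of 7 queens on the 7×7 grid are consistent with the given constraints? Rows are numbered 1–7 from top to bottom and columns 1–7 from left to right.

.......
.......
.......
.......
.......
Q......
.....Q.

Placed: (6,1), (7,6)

1

Branch on row 1: col 2 → 0; col 3 → 0; col 4 → 1; col 5 → 0; col 7 → 0.
Sum: 0 + 0 + 1 + 0 + 0 = 1.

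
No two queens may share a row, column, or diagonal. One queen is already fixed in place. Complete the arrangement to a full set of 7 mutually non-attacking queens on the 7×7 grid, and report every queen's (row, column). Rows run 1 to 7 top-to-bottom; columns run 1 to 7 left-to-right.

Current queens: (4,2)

(1,1) (2,6) (3,4) (4,2) (5,7) (6,5) (7,3)

Row 1: attacked by (4,2)→{2,5}. Safe: 1, 3, 4, 6, 7. Place at column 1.
Row 2: attacked by (1,1)→{1,2}; (4,2)→{2,4}. Safe: 3, 5, 6, 7. Place at column 6.
Row 3: attacked by (1,1)→{1,3}; (2,6)→{5,6,7}; (4,2)→{1,2,3}. Safe: 4. Place at column 4.
Row 5: attacked by (1,1)→{1,5}; (2,6)→{3,6}; (3,4)→{2,4,6}; (4,2)→{1,2,3}. Safe: 7. Place at column 7.
Row 6: attacked by (1,1)→{1,6}; (2,6)→{2,6}; (3,4)→{1,4,7}; (4,2)→{2,4}; (5,7)→{6,7}. Safe: 3, 5. Place at column 5.
Row 7: attacked by (1,1)→{1,7}; (2,6)→{1,6}; (3,4)→{4}; (4,2)→{2,5}; (5,7)→{5,7}; (6,5)→{4,5,6}. Safe: 3. Place at column 3.
Columns [1, 6, 4, 2, 7, 5, 3], r−c [0, -4, -1, 2, -2, 1, 4], r+c [2, 8, 7, 6, 12, 11, 10] are all distinct, so no two queens attack.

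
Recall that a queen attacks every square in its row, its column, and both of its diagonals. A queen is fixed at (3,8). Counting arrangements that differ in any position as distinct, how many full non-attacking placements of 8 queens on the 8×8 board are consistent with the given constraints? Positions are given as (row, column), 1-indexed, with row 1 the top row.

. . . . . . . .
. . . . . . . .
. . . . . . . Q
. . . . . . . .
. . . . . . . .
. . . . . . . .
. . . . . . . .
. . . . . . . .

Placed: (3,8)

16

Branch on row 1: col 1 → 2; col 2 → 1; col 3 → 4; col 4 → 4; col 5 → 4; col 7 → 1.
Sum: 2 + 1 + 4 + 4 + 4 + 1 = 16.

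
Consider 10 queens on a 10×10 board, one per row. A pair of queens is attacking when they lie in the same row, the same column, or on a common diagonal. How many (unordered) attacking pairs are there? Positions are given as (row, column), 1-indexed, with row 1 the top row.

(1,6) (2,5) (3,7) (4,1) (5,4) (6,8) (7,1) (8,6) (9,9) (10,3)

4

Same column: (1,6)–(8,6) (column 6); (4,1)–(7,1) (column 1).
Same diagonal: (1,6)–(2,5) (|1−2| = |6−5| = 1); (6,8)–(8,6) (|6−8| = |8−6| = 2).
Total attacking pairs: 4.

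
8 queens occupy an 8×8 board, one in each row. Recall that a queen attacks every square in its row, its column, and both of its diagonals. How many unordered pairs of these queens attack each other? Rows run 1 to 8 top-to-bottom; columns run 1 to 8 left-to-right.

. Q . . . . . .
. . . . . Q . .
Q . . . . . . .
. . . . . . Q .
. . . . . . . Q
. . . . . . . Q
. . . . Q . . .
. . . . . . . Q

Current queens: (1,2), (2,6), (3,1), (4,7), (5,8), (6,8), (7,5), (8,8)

Same column: (5,8)–(6,8) (column 8); (5,8)–(8,8) (column 8); (6,8)–(8,8) (column 8).
Same diagonal: (3,1)–(7,5) (|3−7| = |1−5| = 4); (4,7)–(5,8) (|4−5| = |7−8| = 1).
Total attacking pairs: 5.

5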